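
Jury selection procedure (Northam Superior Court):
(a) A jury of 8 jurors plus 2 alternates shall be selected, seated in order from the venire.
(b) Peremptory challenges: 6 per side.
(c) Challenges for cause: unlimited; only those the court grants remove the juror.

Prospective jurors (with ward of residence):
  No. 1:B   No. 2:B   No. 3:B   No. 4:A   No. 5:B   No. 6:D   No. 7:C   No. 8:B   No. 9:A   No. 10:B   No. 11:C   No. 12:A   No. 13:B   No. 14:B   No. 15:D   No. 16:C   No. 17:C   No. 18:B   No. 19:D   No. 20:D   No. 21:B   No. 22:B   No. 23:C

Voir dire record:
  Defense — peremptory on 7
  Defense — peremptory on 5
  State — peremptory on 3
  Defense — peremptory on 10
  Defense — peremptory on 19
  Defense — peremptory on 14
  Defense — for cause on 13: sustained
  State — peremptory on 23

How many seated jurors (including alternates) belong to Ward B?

Removed: #3, #5, #7, #10, #13, #14, #19, #23.
Seated (10 incl. alternates): #1, #2, #4, #6, #8, #9, #11, #12, #15, #16.
Of those, in Ward B: #1, #2, #8 → 3.

3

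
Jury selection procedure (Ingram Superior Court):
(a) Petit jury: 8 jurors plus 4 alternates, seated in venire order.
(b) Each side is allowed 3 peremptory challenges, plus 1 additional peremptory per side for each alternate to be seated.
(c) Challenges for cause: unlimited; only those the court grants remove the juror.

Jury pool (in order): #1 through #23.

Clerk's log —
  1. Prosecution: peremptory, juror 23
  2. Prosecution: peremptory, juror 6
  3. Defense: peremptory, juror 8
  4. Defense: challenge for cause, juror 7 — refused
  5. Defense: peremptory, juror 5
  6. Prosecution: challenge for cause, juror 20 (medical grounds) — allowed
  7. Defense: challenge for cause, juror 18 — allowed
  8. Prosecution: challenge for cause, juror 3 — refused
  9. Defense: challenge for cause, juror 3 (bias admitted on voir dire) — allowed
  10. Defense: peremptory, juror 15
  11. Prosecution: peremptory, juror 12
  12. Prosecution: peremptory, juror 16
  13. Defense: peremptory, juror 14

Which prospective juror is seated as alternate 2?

Removed: #3, #5, #6, #8, #12, #14, #15, #16, #18, #20, #23. (#7 stays — for-cause denied.)
Filling seats in venire order through position 10: #1, #2, #4, #7, #9, #10, #11, #13, #17, #19.
So alternate 2 is #19.

19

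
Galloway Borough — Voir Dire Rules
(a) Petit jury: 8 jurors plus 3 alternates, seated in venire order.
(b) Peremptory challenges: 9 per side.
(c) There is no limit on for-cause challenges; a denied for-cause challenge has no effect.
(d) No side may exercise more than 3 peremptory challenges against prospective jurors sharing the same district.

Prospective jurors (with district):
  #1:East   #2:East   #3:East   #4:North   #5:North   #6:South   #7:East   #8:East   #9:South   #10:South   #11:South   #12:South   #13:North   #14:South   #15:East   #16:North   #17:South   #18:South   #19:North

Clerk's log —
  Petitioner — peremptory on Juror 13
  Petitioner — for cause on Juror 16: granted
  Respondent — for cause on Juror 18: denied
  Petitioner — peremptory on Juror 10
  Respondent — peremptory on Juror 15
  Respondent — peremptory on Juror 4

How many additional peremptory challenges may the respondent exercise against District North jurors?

Respondent peremptories so far: #15, #4 — 2 of 9 used, 7 left overall.
Against District North: #4 — 1 used; per-district cap 3 leaves 2.
Binding limit: min(7, 2) = 2.

2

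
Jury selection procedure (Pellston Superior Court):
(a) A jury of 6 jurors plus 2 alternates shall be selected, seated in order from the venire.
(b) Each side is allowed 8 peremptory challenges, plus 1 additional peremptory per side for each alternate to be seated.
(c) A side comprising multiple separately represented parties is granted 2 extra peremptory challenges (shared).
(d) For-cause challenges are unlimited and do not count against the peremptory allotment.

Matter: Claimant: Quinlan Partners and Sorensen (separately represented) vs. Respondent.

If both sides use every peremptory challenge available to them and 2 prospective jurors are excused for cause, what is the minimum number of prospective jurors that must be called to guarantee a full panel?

Seats to fill: 6 + 2 alternates = 8.
Peremptories — Claimant: 8 + 1×2 + 2 = 12; Respondent: 8 + 1×2 = 10; total 22.
For-cause removals: 2.
Minimum venire: 8 + 22 + 2 = 32.

32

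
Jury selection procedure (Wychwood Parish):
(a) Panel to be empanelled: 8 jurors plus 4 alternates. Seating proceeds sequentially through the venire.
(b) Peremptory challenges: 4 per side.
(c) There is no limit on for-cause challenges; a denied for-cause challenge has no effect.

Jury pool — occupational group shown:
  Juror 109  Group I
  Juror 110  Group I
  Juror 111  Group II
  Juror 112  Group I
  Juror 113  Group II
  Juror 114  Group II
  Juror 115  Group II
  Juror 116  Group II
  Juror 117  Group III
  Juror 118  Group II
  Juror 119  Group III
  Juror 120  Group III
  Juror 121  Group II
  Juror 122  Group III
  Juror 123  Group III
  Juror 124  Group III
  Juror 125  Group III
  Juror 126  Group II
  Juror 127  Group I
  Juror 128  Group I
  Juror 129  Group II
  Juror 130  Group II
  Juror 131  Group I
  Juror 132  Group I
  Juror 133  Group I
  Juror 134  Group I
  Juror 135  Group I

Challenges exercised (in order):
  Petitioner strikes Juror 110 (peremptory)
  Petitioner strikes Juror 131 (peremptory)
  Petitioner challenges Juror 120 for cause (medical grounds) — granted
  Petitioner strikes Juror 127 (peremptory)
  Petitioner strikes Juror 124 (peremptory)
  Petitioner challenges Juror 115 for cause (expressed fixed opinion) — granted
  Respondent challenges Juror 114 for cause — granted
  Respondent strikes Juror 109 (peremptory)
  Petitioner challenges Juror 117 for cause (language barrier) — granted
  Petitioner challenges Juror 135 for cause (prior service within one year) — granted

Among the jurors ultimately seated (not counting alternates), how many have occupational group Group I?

1

Removed: #109, #110, #114, #115, #117, #120, #124, #127, #131, #135.
Seated jurors 1–8: #111, #112, #113, #116, #118, #119, #121, #122 (alternates #123, #125, #126, #128 not counted).
Of those, in Group I: #112 → 1.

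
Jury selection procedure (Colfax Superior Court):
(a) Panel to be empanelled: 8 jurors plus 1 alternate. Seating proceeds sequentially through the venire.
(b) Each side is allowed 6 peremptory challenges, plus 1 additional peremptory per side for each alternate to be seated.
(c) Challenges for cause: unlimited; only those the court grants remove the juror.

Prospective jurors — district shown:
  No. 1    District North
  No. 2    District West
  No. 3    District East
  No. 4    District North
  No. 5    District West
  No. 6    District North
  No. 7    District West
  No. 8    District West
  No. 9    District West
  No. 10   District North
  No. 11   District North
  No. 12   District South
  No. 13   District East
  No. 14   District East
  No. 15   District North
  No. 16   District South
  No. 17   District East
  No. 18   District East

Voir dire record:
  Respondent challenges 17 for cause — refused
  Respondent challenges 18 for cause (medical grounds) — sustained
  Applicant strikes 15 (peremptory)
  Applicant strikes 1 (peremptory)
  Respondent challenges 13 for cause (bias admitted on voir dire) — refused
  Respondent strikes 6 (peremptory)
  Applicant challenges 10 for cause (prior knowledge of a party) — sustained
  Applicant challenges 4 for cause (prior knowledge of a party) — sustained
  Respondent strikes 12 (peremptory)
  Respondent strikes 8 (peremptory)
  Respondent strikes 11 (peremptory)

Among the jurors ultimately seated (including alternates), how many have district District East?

Removed: #1, #4, #6, #8, #10, #11, #12, #15, #18.
Seated (9 incl. alternates): #2, #3, #5, #7, #9, #13, #14, #16, #17.
Of those, in District East: #3, #13, #14, #17 → 4.

4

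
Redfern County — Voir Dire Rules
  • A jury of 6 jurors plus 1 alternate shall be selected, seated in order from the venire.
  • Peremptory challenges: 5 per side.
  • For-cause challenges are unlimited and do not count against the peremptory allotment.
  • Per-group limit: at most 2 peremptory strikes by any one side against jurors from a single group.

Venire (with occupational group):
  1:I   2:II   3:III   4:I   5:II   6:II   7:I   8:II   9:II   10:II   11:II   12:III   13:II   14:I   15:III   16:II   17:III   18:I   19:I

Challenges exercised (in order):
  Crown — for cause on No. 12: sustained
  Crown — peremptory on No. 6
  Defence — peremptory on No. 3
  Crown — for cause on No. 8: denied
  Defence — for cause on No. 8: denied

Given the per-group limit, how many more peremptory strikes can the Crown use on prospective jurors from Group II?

1

Crown peremptories so far: #6 — 1 of 5 used, 4 left overall.
Against Group II: #6 — 1 used; per-group cap 2 leaves 1.
Binding limit: min(4, 1) = 1.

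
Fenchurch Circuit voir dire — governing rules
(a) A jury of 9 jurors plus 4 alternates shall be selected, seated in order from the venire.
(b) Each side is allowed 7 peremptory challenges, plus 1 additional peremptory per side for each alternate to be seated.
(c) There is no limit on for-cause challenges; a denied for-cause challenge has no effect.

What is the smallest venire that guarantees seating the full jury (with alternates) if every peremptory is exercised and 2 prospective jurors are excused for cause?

Seats to fill: 9 + 4 alternates = 13.
Peremptories: 7 + 1×4 = 11 per side × 2 sides = 22.
For-cause removals: 2.
Minimum venire: 13 + 22 + 2 = 37.

37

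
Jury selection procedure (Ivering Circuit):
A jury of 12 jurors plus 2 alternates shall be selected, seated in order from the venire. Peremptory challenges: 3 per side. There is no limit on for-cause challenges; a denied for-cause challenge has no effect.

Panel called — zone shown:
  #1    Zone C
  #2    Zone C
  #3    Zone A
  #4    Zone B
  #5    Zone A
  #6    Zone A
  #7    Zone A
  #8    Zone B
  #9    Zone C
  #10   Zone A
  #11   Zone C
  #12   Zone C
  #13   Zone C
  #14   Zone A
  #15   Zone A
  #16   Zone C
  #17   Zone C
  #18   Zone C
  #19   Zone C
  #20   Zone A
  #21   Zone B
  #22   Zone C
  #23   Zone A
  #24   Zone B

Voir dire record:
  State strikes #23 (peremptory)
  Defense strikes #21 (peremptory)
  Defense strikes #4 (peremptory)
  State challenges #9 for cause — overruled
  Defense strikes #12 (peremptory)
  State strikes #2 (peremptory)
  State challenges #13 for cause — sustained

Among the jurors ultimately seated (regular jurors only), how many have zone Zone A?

7

Removed: #2, #4, #12, #13, #21, #23.
Seated jurors 1–12: #1, #3, #5, #6, #7, #8, #9, #10, #11, #14, #15, #16 (alternates #17, #18 not counted).
Of those, in Zone A: #3, #5, #6, #7, #10, #14, #15 → 7.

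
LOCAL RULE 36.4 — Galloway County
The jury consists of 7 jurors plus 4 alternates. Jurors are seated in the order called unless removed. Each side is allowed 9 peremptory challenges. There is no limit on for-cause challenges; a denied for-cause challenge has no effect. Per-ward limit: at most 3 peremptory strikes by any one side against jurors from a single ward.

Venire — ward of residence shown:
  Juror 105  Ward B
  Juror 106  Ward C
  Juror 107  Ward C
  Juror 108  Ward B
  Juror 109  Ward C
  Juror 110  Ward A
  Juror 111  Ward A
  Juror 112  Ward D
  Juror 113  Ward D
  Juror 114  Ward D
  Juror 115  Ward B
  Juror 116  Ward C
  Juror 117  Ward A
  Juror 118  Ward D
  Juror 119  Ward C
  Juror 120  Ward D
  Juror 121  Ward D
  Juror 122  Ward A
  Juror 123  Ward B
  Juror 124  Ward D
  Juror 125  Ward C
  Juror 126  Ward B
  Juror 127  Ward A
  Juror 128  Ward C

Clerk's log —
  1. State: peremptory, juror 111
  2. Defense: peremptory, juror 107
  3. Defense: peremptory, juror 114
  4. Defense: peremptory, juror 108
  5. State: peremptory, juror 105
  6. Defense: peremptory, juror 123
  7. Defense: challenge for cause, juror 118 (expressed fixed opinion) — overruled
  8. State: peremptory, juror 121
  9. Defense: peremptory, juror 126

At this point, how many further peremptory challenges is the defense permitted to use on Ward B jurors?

0

Defense peremptories so far: #107, #114, #108, #123, #126 — 5 of 9 used, 4 left overall.
Against Ward B: #108, #123, #126 — 3 used; per-ward cap 3 leaves 0.
Binding limit: min(4, 0) = 0.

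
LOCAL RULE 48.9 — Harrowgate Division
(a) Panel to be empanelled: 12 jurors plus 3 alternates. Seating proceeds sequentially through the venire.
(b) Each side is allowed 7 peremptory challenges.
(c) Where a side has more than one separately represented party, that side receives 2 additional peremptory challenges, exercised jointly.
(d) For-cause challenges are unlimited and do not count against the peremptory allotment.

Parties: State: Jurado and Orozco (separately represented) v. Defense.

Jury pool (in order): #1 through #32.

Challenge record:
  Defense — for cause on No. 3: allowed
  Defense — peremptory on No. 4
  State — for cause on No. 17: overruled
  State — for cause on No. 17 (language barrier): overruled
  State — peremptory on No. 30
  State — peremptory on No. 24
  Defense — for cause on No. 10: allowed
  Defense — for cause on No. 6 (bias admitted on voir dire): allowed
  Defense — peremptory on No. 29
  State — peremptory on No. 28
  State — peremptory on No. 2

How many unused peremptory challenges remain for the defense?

Defense allotment: 7.
Defense peremptories used: #4, #29 — 2 (for-cause on #3, #10, #6 don't count).
Remaining: 7 − 2 = 5.

5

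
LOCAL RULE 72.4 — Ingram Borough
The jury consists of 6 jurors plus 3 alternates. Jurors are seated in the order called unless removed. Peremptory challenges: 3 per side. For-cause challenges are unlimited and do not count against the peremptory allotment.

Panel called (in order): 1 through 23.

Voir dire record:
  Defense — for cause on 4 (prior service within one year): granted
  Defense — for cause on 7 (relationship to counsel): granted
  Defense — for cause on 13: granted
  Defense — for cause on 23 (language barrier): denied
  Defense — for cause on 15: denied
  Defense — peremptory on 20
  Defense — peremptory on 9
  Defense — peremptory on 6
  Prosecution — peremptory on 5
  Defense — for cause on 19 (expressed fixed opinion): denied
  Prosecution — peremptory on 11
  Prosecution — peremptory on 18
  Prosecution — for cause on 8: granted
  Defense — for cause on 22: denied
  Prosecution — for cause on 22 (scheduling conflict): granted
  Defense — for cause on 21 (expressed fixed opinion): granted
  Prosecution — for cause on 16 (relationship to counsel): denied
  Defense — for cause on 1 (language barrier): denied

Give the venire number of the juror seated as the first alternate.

15

Removed: #4, #5, #6, #7, #8, #9, #11, #13, #18, #20, #21, #22. (#1, #15, #16, #19, #23 stay — for-cause denied.)
Seating in order: seats 1–6 → #1, #2, #3, #10, #12, #14; alternates → #15, #16, #17.
So alternate 1 is #15.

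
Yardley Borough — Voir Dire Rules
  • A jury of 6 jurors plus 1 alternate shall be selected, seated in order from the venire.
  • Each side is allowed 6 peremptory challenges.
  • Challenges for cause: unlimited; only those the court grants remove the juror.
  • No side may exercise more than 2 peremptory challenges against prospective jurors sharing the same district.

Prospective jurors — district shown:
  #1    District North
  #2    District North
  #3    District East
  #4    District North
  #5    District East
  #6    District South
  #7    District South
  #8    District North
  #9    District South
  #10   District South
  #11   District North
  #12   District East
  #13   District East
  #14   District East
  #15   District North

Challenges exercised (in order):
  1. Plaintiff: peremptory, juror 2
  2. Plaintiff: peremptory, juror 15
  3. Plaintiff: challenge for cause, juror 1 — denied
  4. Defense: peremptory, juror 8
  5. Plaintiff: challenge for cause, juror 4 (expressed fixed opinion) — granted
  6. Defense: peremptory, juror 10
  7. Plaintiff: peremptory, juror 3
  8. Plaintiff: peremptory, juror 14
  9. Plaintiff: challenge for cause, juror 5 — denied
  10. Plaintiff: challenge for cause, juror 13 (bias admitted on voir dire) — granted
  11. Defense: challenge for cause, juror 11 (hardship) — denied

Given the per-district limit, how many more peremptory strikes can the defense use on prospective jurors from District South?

1

Defense peremptories so far: #8, #10 — 2 of 6 used, 4 left overall.
Against District South: #10 — 1 used; per-district cap 2 leaves 1.
Binding limit: min(4, 1) = 1.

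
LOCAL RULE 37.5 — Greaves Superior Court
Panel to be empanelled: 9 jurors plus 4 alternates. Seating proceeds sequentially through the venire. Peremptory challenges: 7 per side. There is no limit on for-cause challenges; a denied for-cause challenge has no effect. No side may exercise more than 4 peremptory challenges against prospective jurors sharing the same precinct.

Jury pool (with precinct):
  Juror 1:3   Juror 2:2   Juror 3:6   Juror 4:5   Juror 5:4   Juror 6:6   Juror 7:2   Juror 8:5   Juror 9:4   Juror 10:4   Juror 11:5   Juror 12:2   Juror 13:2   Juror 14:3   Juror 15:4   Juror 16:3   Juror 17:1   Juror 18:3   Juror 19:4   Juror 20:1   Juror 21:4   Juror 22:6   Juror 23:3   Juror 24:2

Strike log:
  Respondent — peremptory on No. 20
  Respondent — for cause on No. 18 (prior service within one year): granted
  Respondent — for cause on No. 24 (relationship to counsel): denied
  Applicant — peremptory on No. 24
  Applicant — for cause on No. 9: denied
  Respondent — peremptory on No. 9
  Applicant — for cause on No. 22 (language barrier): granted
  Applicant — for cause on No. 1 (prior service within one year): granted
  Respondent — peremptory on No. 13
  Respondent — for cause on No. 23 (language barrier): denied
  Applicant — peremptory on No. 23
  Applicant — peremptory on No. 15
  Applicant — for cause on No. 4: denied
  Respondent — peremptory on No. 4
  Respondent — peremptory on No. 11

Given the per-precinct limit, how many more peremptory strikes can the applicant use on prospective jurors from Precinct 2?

3

Applicant peremptories so far: #24, #23, #15 — 3 of 7 used, 4 left overall.
Against Precinct 2: #24 — 1 used; per-precinct cap 4 leaves 3.
Binding limit: min(4, 3) = 3.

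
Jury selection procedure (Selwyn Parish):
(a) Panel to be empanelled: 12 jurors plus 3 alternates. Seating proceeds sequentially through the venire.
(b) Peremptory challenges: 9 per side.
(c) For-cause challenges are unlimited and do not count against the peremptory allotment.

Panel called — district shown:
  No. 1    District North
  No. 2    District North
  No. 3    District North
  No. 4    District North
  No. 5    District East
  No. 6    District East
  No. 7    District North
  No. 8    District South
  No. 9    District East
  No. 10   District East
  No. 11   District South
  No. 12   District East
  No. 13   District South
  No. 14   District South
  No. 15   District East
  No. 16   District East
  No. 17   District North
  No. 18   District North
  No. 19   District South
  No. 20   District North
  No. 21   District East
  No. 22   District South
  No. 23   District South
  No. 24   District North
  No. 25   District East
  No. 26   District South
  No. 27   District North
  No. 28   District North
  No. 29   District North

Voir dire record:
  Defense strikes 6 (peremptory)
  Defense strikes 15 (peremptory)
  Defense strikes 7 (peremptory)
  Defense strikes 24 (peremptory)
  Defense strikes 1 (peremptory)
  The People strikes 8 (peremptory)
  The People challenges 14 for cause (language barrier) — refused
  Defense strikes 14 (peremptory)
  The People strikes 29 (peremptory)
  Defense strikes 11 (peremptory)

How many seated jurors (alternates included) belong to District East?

Removed: #1, #6, #7, #8, #11, #14, #15, #24, #29.
Seated (15 incl. alternates): #2, #3, #4, #5, #9, #10, #12, #13, #16, #17, #18, #19, #20, #21, #22.
Of those, in District East: #5, #9, #10, #12, #16, #21 → 6.

6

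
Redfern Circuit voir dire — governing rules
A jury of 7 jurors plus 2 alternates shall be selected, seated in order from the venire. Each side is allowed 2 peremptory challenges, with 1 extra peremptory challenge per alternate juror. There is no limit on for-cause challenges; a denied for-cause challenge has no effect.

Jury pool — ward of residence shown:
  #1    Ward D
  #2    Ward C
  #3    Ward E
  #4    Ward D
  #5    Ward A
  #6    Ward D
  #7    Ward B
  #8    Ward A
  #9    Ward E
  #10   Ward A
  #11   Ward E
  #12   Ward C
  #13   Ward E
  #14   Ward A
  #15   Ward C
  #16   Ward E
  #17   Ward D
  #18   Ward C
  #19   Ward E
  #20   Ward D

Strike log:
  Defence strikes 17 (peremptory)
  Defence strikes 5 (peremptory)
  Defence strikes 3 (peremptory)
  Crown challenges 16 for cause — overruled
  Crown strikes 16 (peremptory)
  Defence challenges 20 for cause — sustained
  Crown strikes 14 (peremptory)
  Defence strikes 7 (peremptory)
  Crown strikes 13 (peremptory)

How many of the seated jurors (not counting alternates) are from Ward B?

0

Removed: #3, #5, #7, #13, #14, #16, #17, #20.
Seated jurors 1–7: #1, #2, #4, #6, #8, #9, #10 (alternates #11, #12 not counted).
None of those are in Ward B → 0.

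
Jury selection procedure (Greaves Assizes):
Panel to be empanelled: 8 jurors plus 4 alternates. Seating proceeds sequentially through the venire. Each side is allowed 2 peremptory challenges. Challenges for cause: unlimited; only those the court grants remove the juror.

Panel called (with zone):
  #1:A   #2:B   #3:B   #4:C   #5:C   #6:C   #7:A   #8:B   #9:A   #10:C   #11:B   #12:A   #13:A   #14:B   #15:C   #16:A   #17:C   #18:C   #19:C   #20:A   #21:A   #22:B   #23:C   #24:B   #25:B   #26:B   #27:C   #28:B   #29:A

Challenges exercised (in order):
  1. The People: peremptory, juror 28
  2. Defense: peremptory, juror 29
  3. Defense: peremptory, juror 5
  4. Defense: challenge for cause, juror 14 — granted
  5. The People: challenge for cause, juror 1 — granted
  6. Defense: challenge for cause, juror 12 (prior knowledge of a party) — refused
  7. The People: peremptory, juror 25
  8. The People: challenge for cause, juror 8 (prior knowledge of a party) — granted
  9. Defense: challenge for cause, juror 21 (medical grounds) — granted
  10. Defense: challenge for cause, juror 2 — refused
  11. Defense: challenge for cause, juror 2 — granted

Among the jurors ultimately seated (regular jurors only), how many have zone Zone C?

Removed: #1, #2, #5, #8, #14, #21, #25, #28, #29.
Seated jurors 1–8: #3, #4, #6, #7, #9, #10, #11, #12 (alternates #13, #15, #16, #17 not counted).
Of those, in Zone C: #4, #6, #10 → 3.

3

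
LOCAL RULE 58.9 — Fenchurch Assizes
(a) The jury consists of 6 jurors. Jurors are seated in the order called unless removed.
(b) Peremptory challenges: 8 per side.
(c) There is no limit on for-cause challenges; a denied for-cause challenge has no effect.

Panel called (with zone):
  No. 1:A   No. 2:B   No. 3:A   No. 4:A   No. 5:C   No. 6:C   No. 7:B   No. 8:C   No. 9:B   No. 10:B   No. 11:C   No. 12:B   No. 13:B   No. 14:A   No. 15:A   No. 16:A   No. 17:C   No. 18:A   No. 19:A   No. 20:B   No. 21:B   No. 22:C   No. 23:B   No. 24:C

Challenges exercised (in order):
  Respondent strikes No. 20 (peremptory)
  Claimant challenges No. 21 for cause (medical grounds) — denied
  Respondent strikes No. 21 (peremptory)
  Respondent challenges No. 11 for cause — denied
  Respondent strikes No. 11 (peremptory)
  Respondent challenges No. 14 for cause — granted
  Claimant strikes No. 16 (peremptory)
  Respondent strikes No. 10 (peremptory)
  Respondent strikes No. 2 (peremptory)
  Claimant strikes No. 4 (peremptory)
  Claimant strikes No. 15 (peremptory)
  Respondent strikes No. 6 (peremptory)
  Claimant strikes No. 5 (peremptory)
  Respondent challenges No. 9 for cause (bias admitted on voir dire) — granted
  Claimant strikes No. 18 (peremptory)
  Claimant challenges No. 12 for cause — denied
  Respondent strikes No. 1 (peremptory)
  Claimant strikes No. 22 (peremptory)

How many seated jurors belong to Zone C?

2

Removed: #1, #2, #4, #5, #6, #9, #10, #11, #14, #15, #16, #18, #20, #21, #22.
Seated jurors 1–6: #3, #7, #8, #12, #13, #17.
Of those, in Zone C: #8, #17 → 2.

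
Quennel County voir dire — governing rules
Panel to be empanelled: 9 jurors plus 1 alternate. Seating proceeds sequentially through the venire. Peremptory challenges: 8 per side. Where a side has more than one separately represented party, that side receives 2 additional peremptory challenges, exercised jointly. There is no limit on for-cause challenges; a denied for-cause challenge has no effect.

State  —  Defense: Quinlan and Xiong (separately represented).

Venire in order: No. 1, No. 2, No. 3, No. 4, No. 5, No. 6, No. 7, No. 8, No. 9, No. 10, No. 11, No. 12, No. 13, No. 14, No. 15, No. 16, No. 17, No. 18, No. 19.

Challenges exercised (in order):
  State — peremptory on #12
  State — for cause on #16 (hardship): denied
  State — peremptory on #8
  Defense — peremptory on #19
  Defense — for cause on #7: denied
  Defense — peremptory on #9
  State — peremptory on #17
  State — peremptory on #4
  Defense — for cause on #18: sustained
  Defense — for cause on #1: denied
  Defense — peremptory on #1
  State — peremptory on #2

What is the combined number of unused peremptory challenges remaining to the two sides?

State allotment: 8. Defense allotment: 8 base + 2 multi-party = 10.
State peremptories used: #12, #8, #17, #4, #2 — 5 (the for-cause on #16 doesn't count).
Defense peremptories used: #19, #9, #1 — 3 (for-cause on #7, #18, #1 don't count).
Remaining: (8 − 5) + (10 − 3) = 10.

10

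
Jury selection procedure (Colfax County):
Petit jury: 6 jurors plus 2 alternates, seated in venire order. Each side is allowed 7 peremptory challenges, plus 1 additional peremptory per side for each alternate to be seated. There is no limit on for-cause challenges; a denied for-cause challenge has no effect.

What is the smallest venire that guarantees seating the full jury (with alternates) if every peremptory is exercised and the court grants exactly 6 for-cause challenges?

Seats to fill: 6 + 2 alternates = 8.
Peremptories: 7 + 1×2 = 9 per side × 2 sides = 18.
For-cause removals: 6.
Minimum venire: 8 + 18 + 6 = 32.

32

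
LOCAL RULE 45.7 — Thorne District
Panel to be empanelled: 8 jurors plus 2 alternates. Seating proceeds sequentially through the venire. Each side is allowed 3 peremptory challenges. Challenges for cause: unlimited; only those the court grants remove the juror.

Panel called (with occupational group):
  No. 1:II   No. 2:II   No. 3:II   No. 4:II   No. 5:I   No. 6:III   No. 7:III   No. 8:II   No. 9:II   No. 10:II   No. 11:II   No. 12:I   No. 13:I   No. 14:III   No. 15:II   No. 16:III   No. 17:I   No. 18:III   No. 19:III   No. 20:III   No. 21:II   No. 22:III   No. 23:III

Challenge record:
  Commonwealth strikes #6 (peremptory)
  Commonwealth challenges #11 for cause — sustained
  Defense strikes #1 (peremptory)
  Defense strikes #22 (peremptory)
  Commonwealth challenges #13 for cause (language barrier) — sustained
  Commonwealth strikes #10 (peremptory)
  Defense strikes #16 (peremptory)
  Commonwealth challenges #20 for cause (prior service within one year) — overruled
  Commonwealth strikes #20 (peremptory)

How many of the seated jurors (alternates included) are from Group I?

2

Removed: #1, #6, #10, #11, #13, #16, #20, #22.
Seated (10 incl. alternates): #2, #3, #4, #5, #7, #8, #9, #12, #14, #15.
Of those, in Group I: #5, #12 → 2.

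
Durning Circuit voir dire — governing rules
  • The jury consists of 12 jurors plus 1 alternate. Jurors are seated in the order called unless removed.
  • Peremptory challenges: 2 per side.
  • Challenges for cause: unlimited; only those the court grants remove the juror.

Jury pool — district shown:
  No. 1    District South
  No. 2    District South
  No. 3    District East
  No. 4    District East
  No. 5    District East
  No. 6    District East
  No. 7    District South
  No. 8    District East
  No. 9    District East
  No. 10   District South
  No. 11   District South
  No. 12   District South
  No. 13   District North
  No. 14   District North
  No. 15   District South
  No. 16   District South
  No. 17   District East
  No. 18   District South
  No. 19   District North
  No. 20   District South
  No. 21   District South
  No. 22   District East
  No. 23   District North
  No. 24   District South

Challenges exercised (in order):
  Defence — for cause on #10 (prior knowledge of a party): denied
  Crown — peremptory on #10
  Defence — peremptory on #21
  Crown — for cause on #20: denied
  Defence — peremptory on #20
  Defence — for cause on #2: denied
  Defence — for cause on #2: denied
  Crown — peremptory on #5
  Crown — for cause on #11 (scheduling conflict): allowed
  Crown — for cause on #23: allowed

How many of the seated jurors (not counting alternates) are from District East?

Removed: #5, #10, #11, #20, #21, #23.
Seated jurors 1–12: #1, #2, #3, #4, #6, #7, #8, #9, #12, #13, #14, #15 (alternates #16 not counted).
Of those, in District East: #3, #4, #6, #8, #9 → 5.

5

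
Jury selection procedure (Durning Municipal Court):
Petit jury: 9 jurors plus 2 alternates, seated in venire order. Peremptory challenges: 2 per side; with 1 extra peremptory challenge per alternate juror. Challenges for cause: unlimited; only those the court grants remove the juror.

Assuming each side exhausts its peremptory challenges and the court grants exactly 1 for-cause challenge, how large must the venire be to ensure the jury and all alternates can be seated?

Seats to fill: 9 + 2 alternates = 11.
Peremptories: 2 + 1×2 = 4 per side × 2 sides = 8.
For-cause removals: 1.
Minimum venire: 11 + 8 + 1 = 20.

20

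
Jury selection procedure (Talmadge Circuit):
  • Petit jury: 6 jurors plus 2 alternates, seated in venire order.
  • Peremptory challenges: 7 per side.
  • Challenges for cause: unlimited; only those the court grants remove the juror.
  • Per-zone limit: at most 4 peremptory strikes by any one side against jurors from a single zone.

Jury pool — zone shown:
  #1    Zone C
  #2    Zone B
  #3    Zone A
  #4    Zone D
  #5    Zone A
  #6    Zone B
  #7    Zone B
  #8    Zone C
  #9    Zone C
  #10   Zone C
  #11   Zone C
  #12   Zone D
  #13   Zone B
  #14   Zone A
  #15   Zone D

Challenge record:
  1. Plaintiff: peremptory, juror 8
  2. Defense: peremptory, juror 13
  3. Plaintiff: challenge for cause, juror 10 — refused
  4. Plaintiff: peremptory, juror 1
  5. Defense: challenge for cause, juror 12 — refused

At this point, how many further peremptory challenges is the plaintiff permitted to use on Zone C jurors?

2

Plaintiff peremptories so far: #8, #1 — 2 of 7 used, 5 left overall.
Against Zone C: #8, #1 — 2 used; per-zone cap 4 leaves 2.
Binding limit: min(5, 2) = 2.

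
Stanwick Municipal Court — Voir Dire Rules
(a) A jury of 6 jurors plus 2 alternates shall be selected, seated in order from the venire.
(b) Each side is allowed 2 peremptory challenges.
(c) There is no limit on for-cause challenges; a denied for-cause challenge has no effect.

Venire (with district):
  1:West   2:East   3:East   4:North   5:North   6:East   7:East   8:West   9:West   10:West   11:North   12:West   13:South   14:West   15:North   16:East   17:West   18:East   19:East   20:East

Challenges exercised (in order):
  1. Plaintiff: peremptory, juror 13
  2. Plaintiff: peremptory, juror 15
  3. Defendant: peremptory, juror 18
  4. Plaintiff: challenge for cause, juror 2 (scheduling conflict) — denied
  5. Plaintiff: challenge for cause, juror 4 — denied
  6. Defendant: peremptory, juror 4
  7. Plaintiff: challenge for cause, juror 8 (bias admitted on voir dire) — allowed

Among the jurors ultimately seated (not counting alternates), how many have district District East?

Removed: #4, #8, #13, #15, #18.
Seated jurors 1–6: #1, #2, #3, #5, #6, #7 (alternates #9, #10 not counted).
Of those, in District East: #2, #3, #6, #7 → 4.

4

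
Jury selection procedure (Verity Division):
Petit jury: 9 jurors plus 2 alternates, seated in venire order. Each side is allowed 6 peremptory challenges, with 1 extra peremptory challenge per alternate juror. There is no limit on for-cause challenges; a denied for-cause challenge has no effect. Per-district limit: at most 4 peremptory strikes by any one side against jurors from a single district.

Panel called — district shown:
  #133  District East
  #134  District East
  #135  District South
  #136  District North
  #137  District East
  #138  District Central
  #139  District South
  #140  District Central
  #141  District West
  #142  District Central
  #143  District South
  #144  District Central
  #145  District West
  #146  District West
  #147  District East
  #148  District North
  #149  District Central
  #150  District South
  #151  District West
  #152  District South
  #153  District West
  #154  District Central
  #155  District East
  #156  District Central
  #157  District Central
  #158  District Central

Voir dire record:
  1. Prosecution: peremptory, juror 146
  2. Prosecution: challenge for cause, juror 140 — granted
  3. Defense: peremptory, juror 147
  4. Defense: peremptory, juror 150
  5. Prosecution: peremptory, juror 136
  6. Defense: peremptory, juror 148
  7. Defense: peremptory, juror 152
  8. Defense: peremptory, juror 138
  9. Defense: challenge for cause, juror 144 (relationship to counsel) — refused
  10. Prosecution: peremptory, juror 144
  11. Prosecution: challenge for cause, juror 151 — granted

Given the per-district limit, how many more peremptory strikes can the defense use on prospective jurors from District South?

2

Defense peremptories so far: #147, #150, #148, #152, #138 — 5 of 8 used, 3 left overall.
Against District South: #150, #152 — 2 used; per-district cap 4 leaves 2.
Binding limit: min(3, 2) = 2.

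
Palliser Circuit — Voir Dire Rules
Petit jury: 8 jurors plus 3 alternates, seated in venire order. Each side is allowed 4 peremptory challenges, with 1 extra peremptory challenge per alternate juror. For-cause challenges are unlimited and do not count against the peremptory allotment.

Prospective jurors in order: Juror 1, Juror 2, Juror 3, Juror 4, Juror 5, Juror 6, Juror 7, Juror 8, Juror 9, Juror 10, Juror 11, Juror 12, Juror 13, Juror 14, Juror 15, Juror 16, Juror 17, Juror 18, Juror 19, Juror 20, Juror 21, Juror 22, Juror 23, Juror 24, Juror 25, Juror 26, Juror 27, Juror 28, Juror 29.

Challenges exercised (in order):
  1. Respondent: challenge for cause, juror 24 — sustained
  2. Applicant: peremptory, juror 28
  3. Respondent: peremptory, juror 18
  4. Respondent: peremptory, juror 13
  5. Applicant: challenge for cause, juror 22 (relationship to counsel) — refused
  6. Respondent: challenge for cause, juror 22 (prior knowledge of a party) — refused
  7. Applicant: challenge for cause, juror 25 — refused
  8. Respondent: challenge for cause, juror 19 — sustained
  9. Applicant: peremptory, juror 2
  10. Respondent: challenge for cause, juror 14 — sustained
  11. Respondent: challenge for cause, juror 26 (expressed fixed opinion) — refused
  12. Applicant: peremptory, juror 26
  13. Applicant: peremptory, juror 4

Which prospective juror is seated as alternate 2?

Removed: #2, #4, #13, #14, #18, #19, #24, #26, #28. (#22, #25 stay — for-cause denied.)
Seating in order: seats 1–8 → #1, #3, #5, #6, #7, #8, #9, #10; alternates → #11, #12, #15.
So alternate 2 is #12.

12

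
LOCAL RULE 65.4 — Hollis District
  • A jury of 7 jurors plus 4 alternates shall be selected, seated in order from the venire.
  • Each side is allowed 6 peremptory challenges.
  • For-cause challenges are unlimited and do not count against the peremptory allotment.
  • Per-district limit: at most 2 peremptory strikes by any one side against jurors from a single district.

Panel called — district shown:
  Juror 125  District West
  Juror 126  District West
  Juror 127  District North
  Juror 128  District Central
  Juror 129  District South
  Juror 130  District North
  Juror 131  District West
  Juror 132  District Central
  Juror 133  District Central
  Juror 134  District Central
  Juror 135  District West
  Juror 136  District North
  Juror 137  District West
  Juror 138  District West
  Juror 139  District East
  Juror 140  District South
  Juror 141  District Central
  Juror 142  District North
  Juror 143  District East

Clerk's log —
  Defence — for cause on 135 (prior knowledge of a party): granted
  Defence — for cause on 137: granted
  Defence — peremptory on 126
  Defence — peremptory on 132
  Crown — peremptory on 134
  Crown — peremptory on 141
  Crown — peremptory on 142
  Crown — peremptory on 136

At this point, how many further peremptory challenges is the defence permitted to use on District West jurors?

1

Defence peremptories so far: #126, #132 — 2 of 6 used, 4 left overall.
Against District West: #126 — 1 used; per-district cap 2 leaves 1.
Binding limit: min(4, 1) = 1.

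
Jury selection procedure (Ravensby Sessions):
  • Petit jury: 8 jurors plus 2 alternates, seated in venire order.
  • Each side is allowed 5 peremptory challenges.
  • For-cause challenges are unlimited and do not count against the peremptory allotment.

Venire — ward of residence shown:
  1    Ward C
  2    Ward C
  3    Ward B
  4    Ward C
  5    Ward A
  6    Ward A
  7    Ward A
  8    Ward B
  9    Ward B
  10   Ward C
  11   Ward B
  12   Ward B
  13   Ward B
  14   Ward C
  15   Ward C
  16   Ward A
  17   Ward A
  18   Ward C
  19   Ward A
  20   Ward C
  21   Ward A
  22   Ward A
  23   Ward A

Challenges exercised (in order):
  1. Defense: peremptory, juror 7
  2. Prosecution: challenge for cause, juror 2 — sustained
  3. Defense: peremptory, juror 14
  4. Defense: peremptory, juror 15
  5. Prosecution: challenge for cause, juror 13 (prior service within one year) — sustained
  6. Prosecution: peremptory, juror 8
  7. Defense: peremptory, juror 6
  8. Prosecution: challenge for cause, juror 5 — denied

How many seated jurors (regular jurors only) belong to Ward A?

1

Removed: #2, #6, #7, #8, #13, #14, #15.
Seated jurors 1–8: #1, #3, #4, #5, #9, #10, #11, #12 (alternates #16, #17 not counted).
Of those, in Ward A: #5 → 1.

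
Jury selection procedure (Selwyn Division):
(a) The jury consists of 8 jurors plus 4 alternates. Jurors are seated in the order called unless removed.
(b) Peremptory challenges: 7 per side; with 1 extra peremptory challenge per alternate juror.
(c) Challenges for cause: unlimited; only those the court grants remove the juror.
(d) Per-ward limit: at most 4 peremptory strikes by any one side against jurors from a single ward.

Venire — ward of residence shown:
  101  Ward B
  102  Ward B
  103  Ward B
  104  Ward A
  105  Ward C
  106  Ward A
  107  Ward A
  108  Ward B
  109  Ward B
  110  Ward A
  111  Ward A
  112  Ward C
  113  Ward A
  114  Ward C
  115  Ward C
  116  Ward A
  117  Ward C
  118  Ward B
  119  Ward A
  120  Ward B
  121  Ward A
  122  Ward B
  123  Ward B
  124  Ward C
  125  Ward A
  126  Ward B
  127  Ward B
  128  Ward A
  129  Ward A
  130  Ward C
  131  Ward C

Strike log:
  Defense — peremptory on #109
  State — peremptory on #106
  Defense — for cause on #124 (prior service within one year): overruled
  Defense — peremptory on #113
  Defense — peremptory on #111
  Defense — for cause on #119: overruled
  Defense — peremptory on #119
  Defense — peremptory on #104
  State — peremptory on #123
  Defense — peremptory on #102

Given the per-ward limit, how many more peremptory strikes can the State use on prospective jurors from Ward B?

State peremptories so far: #106, #123 — 2 of 11 used, 9 left overall.
Against Ward B: #123 — 1 used; per-ward cap 4 leaves 3.
Binding limit: min(9, 3) = 3.

3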